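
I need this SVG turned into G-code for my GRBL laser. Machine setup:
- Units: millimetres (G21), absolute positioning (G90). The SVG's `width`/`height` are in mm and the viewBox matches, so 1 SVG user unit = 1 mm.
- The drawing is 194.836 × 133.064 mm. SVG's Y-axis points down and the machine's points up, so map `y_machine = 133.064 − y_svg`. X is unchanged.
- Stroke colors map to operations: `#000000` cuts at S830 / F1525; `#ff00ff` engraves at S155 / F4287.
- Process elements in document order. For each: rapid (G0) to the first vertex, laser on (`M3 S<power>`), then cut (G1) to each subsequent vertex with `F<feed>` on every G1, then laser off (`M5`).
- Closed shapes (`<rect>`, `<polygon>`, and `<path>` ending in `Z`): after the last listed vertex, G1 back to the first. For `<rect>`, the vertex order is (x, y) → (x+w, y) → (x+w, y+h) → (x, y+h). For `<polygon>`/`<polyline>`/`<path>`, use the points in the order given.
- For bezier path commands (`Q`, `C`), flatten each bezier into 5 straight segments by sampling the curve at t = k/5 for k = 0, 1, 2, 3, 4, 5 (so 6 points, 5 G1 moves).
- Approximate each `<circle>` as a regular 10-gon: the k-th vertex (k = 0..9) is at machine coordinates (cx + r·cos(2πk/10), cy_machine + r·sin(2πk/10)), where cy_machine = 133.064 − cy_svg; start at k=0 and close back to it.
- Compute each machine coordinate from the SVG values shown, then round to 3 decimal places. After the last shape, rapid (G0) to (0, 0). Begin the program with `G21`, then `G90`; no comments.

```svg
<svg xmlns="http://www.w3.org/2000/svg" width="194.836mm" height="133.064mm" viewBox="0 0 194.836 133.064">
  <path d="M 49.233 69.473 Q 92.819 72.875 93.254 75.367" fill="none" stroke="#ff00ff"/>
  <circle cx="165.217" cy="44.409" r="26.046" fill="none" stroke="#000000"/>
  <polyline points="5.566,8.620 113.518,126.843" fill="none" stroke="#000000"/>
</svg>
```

G21
G90
G0 X49.233 Y63.591
M3 S155
G1 X64.941 Y62.267 F4287
G1 X77.198 Y61.015 F4287
G1 X86.002 Y59.836 F4287
G1 X91.354 Y58.730 F4287
G1 X93.254 Y57.697 F4287
M5
G0 X191.263 Y88.655
M3 S830
G1 X186.289 Y103.964 F1525
G1 X173.266 Y113.426 F1525
G1 X157.168 Y113.426 F1525
G1 X144.145 Y103.964 F1525
G1 X139.171 Y88.655 F1525
G1 X144.145 Y73.346 F1525
G1 X157.168 Y63.884 F1525
G1 X173.266 Y63.884 F1525
G1 X186.289 Y73.346 F1525
G1 X191.263 Y88.655 F1525
M5
G0 X5.566 Y124.444
M3 S830
G1 X113.518 Y6.221 F1525
M5
G0 X0.000 Y0.000

viewBox `0 0 194.836 133.064` with mm width/height → 1 unit = 1 mm. Flip: y_m = 133.064 − y_svg.

**Shape 1** — `<path>` quadratic bezier, stroke `#ff00ff` → engrave (S155, F4287). Control points (SVG): P0=(49.233,69.473), P1=(92.819,72.875), P2=(93.254,75.367); sampled at t=k/5. Machine vertices: (49.233,63.591) → (64.941,62.267) → (77.198,61.015) → (86.002,59.836) → (91.354,58.730) → (93.254,57.697). Open path.

**Shape 2** — `<circle>` circle, stroke `#000000` → cut (S830, F1525). Machine vertices: (191.263,88.655) → (186.289,103.964) → (173.266,113.426) → (157.168,113.426) → (144.145,103.964) → (139.171,88.655) → (144.145,73.346) → (157.168,63.884) → (173.266,63.884) → (186.289,73.346) → (191.263,88.655). Closed: final G1 returns to the first vertex.

**Shape 3** — `<polyline>` line segment, stroke `#000000` → cut (S830, F1525). Machine vertices: (5.566,124.444) → (113.518,6.221). Open path.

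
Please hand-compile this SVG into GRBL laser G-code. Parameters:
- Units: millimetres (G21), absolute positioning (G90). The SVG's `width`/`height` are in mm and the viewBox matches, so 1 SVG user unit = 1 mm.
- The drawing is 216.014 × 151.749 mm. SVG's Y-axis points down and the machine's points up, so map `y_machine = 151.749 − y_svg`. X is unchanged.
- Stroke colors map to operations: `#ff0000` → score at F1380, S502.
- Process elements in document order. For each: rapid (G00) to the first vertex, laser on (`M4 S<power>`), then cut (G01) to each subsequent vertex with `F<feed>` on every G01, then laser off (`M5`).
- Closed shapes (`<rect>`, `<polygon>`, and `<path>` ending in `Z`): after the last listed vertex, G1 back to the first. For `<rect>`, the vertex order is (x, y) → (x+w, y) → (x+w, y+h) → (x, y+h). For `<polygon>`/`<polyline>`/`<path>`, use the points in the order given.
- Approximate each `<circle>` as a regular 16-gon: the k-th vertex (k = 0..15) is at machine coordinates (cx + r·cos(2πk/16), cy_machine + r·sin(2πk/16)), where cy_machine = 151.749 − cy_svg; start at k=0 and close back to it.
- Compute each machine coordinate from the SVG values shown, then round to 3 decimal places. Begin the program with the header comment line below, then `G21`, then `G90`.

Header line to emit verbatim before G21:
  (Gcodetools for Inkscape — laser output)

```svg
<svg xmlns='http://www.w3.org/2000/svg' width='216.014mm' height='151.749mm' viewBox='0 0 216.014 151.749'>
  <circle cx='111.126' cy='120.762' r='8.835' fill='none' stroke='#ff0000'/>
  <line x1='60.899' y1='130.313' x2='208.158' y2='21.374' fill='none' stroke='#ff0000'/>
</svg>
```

(Gcodetools for Inkscape — laser output)
G21
G90
G00 X119.961 Y30.987
M4 S502
G01 X119.288 Y34.368 F1380
G01 X117.373 Y37.234 F1380
G01 X114.507 Y39.149 F1380
G01 X111.126 Y39.822 F1380
G01 X107.745 Y39.149 F1380
G01 X104.879 Y37.234 F1380
G01 X102.964 Y34.368 F1380
G01 X102.291 Y30.987 F1380
G01 X102.964 Y27.606 F1380
G01 X104.879 Y24.740 F1380
G01 X107.745 Y22.825 F1380
G01 X111.126 Y22.152 F1380
G01 X114.507 Y22.825 F1380
G01 X117.373 Y24.740 F1380
G01 X119.288 Y27.606 F1380
G01 X119.961 Y30.987 F1380
M5
G00 X60.899 Y21.436
M4 S502
G01 X208.158 Y130.375 F1380
M5

viewBox `0 0 216.014 151.749` with mm width/height → 1 unit = 1 mm. Flip: y_m = 151.749 − y_svg.

**Shape 1** — `<circle>` circle, stroke `#ff0000` → score (S502, F1380). Machine vertices: (119.961,30.987) → (119.288,34.368) → (117.373,37.234) → (114.507,39.149) → (111.126,39.822) → (107.745,39.149) → (104.879,37.234) → (102.964,34.368) → (102.291,30.987) → (102.964,27.606) → (104.879,24.740) → (107.745,22.825) → (111.126,22.152) → (114.507,22.825) → (117.373,24.740) → (119.288,27.606) → (119.961,30.987). Closed: final G1 returns to the first vertex.

**Shape 2** — `<line>` line segment, stroke `#ff0000` → score (S502, F1380). Machine vertices: (60.899,21.436) → (208.158,130.375). Open path.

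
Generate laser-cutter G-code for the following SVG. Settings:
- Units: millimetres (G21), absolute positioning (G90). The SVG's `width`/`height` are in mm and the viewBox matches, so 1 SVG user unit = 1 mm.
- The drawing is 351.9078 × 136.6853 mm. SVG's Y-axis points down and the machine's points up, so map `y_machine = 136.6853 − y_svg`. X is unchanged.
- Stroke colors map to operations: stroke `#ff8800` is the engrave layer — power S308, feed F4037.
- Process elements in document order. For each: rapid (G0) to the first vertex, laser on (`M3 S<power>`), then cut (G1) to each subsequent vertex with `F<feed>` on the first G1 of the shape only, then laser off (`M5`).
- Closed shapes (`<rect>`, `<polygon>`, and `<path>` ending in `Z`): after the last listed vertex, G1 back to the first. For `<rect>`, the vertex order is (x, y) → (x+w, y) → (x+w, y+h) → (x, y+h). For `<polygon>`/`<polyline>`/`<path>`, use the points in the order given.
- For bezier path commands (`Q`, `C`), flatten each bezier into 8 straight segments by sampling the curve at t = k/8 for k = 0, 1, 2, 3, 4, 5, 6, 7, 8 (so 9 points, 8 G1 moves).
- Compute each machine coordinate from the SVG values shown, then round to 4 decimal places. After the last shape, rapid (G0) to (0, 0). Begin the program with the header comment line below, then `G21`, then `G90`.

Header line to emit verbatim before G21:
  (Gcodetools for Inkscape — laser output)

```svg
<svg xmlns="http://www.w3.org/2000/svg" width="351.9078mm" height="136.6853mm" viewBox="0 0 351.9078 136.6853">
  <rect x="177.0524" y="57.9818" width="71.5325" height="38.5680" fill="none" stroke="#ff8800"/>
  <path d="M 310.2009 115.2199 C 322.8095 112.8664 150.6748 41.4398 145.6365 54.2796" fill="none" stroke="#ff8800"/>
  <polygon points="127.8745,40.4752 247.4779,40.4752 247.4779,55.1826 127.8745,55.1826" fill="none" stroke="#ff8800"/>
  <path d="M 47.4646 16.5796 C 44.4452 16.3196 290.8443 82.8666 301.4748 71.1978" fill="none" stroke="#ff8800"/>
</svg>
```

viewBox `0 0 351.9078 136.6853` with mm width/height → 1 unit = 1 mm. Flip: y_m = 136.6853 − y_svg.

**Shape 1** — `<rect>` rectangle, stroke `#ff8800` → engrave (S308, F4037). Machine vertices: (177.0524,78.7035) → (248.5849,78.7035) → (248.5849,40.1355) → (177.0524,40.1355) → (177.0524,78.7035). Closed: final G1 returns to the first vertex.

**Shape 2** — `<path>` cubic bezier, stroke `#ff8800` → engrave (S308, F4037). Control points (SVG): P0=(310.2009,115.2199), P1=(322.8095,112.8664), P2=(150.6748,41.4398), P3=(145.6365,54.2796); sampled at t=k/8. Machine vertices: (310.2009,21.4654) → (306.9565,25.2863) → (290.5155,33.7858) → (265.0010,45.1670) → (234.5363,57.6330) → (203.2443,69.3869) → (175.2483,78.6315) → (154.6713,83.5701) → (145.6365,82.4057). Open path.

**Shape 3** — `<polygon>` rectangle, stroke `#ff8800` → engrave (S308, F4037). Machine vertices: (127.8745,96.2101) → (247.4779,96.2101) → (247.4779,81.5027) → (127.8745,81.5027) → (127.8745,96.2101). Closed: final G1 returns to the first vertex.

**Shape 4** — `<path>` cubic bezier, stroke `#ff8800` → engrave (S308, F4037). Control points (SVG): P0=(47.4646,16.5796), P1=(44.4452,16.3196), P2=(290.8443,82.8666), P3=(301.4748,71.1978); sampled at t=k/8. Machine vertices: (47.4646,120.1057) → (57.0762,117.3549) → (84.3850,110.0404) → (123.7052,99.8617) → (169.3510,88.5183) → (215.6366,77.7097) → (256.8764,69.1354) → (287.3843,64.4948) → (301.4748,65.4875). Open path.

(Gcodetools for Inkscape — laser output)
G21
G90
G0 X177.0524 Y78.7035
M3 S308
G1 X248.5849 Y78.7035 F4037
G1 X248.5849 Y40.1355
G1 X177.0524 Y40.1355
G1 X177.0524 Y78.7035
M5
G0 X310.2009 Y21.4654
M3 S308
G1 X306.9565 Y25.2863 F4037
G1 X290.5155 Y33.7858
G1 X265.0010 Y45.1670
G1 X234.5363 Y57.6330
G1 X203.2443 Y69.3869
G1 X175.2483 Y78.6315
G1 X154.6713 Y83.5701
G1 X145.6365 Y82.4057
M5
G0 X127.8745 Y96.2101
M3 S308
G1 X247.4779 Y96.2101 F4037
G1 X247.4779 Y81.5027
G1 X127.8745 Y81.5027
G1 X127.8745 Y96.2101
M5
G0 X47.4646 Y120.1057
M3 S308
G1 X57.0762 Y117.3549 F4037
G1 X84.3850 Y110.0404
G1 X123.7052 Y99.8617
G1 X169.3510 Y88.5183
G1 X215.6366 Y77.7097
G1 X256.8764 Y69.1354
G1 X287.3843 Y64.4948
G1 X301.4748 Y65.4875
M5
G0 X0.0000 Y0.0000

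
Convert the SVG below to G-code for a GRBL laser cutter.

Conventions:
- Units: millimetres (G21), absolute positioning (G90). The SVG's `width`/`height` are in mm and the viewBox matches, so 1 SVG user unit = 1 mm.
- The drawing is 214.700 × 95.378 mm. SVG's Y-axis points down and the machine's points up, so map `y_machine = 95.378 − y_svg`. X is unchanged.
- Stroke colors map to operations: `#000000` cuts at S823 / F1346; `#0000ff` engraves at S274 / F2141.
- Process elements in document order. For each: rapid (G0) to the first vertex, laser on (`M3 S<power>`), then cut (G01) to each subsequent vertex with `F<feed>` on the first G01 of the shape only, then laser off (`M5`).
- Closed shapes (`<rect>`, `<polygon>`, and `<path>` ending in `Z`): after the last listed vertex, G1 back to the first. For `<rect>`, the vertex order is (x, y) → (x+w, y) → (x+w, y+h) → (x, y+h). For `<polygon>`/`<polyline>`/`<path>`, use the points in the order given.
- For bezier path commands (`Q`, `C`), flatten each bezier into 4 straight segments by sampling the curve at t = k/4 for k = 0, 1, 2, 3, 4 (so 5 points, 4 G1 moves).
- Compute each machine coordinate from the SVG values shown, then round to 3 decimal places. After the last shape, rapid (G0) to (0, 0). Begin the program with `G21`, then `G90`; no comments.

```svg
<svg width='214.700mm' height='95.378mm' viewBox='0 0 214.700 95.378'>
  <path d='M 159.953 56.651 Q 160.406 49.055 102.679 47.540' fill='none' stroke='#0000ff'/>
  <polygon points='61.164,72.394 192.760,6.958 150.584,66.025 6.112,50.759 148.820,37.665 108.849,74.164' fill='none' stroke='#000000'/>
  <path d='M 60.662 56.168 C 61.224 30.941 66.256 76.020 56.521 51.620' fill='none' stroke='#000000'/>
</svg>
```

G21
G90
G0 X159.953 Y38.727
M3 S274
G01 X156.543 Y42.145 F2141
G01 X145.861 Y44.803
G01 X127.906 Y46.700
G01 X102.679 Y47.838
M5
G0 X61.164 Y22.984
M3 S823
G01 X192.760 Y88.420 F1346
G01 X150.584 Y29.353
G01 X6.112 Y44.619
G01 X148.820 Y57.713
G01 X108.849 Y21.214
G01 X61.164 Y22.984
M5
G0 X60.662 Y39.210
M3 S823
G01 X61.621 Y47.132 F1346
G01 X62.453 Y41.794
G01 X61.354 Y36.301
G01 X56.521 Y43.758
M5
G0 X0.000 Y0.000

1 u = 1 mm; y_m = 95.378 − y.

[1] `<path>` quadratic bezier, #0000ff→engrave S274 F2141: (159.953,38.727) → (156.543,42.145) → (145.861,44.803) → (127.906,46.700) → (102.679,47.838)

[2] `<polygon>` closed polygon, #000000→cut S823 F1346: (61.164,22.984) → (192.760,88.420) → (150.584,29.353) → (6.112,44.619) → (148.820,57.713) → (108.849,21.214) → (61.164,22.984) (closed)

[3] `<path>` cubic bezier, #000000→cut S823 F1346: (60.662,39.210) → (61.621,47.132) → (62.453,41.794) → (61.354,36.301) → (56.521,43.758)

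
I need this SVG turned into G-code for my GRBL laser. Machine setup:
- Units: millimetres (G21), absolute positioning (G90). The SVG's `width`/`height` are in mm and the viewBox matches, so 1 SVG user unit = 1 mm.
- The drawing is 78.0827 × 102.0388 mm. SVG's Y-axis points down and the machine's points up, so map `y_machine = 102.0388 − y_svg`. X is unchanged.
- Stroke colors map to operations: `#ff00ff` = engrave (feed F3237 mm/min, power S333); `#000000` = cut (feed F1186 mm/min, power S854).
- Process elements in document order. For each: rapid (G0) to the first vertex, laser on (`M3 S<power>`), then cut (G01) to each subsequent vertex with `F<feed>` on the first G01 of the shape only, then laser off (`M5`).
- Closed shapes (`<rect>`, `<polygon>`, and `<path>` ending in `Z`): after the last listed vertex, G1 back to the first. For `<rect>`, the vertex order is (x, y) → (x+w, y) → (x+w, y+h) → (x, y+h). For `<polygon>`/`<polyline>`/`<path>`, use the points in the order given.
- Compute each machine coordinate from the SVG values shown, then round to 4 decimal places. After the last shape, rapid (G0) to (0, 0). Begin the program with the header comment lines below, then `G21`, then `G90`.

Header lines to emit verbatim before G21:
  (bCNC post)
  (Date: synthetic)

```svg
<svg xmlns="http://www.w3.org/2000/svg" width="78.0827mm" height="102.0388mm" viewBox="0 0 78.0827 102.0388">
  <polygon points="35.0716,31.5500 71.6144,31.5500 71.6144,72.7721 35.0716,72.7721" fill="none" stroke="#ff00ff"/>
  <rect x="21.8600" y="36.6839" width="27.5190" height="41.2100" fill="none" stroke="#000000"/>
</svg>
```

viewBox `0 0 78.0827 102.0388` with mm width/height → 1 unit = 1 mm. Flip: y_m = 102.0388 − y_svg.

**Shape 1** — `<polygon>` rectangle, stroke `#ff00ff` → engrave (S333, F3237). Machine vertices: (35.0716,70.4888) → (71.6144,70.4888) → (71.6144,29.2667) → (35.0716,29.2667) → (35.0716,70.4888). Closed: final G1 returns to the first vertex.

**Shape 2** — `<rect>` rectangle, stroke `#000000` → cut (S854, F1186). Machine vertices: (21.8600,65.3549) → (49.3790,65.3549) → (49.3790,24.1449) → (21.8600,24.1449) → (21.8600,65.3549). Closed: final G1 returns to the first vertex.

(bCNC post)
(Date: synthetic)
G21
G90
G0 X35.0716 Y70.4888
M3 S333
G01 X71.6144 Y70.4888 F3237
G01 X71.6144 Y29.2667
G01 X35.0716 Y29.2667
G01 X35.0716 Y70.4888
M5
G0 X21.8600 Y65.3549
M3 S854
G01 X49.3790 Y65.3549 F1186
G01 X49.3790 Y24.1449
G01 X21.8600 Y24.1449
G01 X21.8600 Y65.3549
M5
G0 X0.0000 Y0.0000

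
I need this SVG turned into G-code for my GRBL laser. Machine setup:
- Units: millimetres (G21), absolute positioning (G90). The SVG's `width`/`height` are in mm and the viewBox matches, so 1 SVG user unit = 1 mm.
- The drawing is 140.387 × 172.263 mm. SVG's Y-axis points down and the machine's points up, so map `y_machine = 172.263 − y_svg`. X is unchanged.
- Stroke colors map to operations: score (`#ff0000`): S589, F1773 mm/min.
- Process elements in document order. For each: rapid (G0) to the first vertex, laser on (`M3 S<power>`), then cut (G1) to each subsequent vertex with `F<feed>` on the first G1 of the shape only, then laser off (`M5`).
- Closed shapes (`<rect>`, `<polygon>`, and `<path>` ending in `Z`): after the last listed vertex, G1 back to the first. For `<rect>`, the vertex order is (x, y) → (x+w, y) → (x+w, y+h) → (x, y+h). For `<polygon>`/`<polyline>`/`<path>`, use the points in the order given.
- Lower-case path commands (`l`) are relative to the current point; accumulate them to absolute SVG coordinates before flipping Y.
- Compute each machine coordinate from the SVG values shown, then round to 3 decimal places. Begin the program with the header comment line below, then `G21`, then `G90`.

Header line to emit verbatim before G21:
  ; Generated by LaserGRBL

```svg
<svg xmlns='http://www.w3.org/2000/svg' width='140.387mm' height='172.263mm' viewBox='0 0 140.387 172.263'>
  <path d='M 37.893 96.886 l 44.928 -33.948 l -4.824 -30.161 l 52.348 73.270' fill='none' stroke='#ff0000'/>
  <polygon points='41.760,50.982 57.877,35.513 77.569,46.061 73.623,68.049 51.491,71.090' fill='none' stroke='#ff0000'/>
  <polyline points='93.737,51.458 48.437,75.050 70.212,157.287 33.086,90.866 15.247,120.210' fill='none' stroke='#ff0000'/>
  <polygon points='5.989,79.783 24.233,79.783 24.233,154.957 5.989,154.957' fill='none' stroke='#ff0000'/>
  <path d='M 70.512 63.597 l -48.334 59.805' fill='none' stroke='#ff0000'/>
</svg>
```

Since the viewBox matches the mm dimensions, user units are millimetres directly. The only transform is the Y-flip y_m = 172.263 − y_svg.

Shape 1 is a open polyline drawn with `<path>`. Its stroke #ff0000 means score at S589, F1773. After flipping Y the toolpath is (37.893,75.377) → (82.821,109.325) → (77.997,139.486) → (130.345,66.216).

Shape 2 is a regular polygon drawn with `<polygon>`. Its stroke #ff0000 means score at S589, F1773. After flipping Y the toolpath is (41.760,121.281) → (57.877,136.750) → (77.569,126.202) → (73.623,104.214) → (51.491,101.173) → (41.760,121.281), returning to the start.

Shape 3 is a open polyline drawn with `<polyline>`. Its stroke #ff0000 means score at S589, F1773. After flipping Y the toolpath is (93.737,120.805) → (48.437,97.213) → (70.212,14.976) → (33.086,81.397) → (15.247,52.053).

Shape 4 is a rectangle drawn with `<polygon>`. Its stroke #ff0000 means score at S589, F1773. After flipping Y the toolpath is (5.989,92.480) → (24.233,92.480) → (24.233,17.306) → (5.989,17.306) → (5.989,92.480), returning to the start.

Shape 5 is a line segment drawn with `<path>`. Its stroke #ff0000 means score at S589, F1773. After flipping Y the toolpath is (70.512,108.666) → (22.178,48.861).

; Generated by LaserGRBL
G21
G90
G0 X37.893 Y75.377
M3 S589
G1 X82.821 Y109.325 F1773
G1 X77.997 Y139.486
G1 X130.345 Y66.216
M5
G0 X41.760 Y121.281
M3 S589
G1 X57.877 Y136.750 F1773
G1 X77.569 Y126.202
G1 X73.623 Y104.214
G1 X51.491 Y101.173
G1 X41.760 Y121.281
M5
G0 X93.737 Y120.805
M3 S589
G1 X48.437 Y97.213 F1773
G1 X70.212 Y14.976
G1 X33.086 Y81.397
G1 X15.247 Y52.053
M5
G0 X5.989 Y92.480
M3 S589
G1 X24.233 Y92.480 F1773
G1 X24.233 Y17.306
G1 X5.989 Y17.306
G1 X5.989 Y92.480
M5
G0 X70.512 Y108.666
M3 S589
G1 X22.178 Y48.861 F1773
M5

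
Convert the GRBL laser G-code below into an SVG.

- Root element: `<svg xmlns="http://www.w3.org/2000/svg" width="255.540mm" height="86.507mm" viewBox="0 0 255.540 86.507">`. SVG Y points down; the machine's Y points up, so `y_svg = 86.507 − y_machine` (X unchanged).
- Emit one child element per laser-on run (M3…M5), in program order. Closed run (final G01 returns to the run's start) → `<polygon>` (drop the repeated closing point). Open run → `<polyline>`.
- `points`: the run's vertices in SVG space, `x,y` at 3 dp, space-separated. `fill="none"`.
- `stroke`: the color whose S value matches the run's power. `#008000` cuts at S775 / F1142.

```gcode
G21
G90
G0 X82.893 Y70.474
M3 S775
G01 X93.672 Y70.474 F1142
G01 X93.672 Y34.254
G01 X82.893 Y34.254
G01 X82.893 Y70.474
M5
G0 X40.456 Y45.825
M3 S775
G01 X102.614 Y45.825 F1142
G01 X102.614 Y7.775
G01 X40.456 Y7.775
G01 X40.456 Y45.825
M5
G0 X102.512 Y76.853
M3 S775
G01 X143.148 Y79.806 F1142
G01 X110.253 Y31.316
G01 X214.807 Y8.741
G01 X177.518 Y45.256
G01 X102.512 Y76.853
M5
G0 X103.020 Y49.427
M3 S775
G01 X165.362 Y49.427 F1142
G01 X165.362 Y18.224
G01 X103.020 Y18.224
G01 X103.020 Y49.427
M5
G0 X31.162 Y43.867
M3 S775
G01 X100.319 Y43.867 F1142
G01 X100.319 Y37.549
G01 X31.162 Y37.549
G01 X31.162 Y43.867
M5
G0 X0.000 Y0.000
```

Each laser-on run becomes one SVG element. Flip Y back into SVG space with y_svg = 86.507 − y_machine. Every run uses S775, so all elements get stroke `#008000` (cut).

Run 1: The run returns to its start, so emit a `<polygon>` with points (Y-flipped): 82.893,16.033 93.672,16.033 93.672,52.253 82.893,52.253.

Run 2: The run returns to its start, so emit a `<polygon>` with points (Y-flipped): 40.456,40.682 102.614,40.682 102.614,78.732 40.456,78.732.

Run 3: The run returns to its start, so emit a `<polygon>` with points (Y-flipped): 102.512,9.654 143.148,6.701 110.253,55.191 214.807,77.766 177.518,41.251.

Run 4: The run returns to its start, so emit a `<polygon>` with points (Y-flipped): 103.020,37.080 165.362,37.080 165.362,68.283 103.020,68.283.

Run 5: The run returns to its start, so emit a `<polygon>` with points (Y-flipped): 31.162,42.640 100.319,42.640 100.319,48.958 31.162,48.958.

<svg xmlns="http://www.w3.org/2000/svg" width="255.540mm" height="86.507mm" viewBox="0 0 255.540 86.507">
  <polygon points="82.893,16.033 93.672,16.033 93.672,52.253 82.893,52.253" fill="none" stroke="#008000"/>
  <polygon points="40.456,40.682 102.614,40.682 102.614,78.732 40.456,78.732" fill="none" stroke="#008000"/>
  <polygon points="102.512,9.654 143.148,6.701 110.253,55.191 214.807,77.766 177.518,41.251" fill="none" stroke="#008000"/>
  <polygon points="103.020,37.080 165.362,37.080 165.362,68.283 103.020,68.283" fill="none" stroke="#008000"/>
  <polygon points="31.162,42.640 100.319,42.640 100.319,48.958 31.162,48.958" fill="none" stroke="#008000"/>
</svg>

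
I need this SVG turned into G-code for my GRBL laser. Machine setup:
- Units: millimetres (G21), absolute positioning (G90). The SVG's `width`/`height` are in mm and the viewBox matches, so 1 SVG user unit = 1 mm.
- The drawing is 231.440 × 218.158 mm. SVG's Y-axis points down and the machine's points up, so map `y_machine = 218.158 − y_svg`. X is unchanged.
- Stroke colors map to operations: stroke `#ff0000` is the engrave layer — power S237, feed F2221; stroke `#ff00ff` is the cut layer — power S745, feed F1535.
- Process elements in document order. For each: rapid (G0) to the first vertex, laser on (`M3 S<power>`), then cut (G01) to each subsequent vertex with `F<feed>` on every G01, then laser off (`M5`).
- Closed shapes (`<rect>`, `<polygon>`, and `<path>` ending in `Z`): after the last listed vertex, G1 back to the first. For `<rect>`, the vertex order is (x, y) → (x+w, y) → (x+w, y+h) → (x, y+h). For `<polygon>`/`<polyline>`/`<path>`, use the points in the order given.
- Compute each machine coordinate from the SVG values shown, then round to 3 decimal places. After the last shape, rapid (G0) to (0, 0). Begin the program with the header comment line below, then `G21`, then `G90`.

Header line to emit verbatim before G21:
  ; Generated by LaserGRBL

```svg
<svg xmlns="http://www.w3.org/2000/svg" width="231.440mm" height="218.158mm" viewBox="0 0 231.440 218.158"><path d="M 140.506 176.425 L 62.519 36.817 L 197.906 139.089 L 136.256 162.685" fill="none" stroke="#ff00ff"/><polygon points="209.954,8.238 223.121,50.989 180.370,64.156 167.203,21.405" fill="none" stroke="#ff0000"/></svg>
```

; Generated by LaserGRBL
G21
G90
G0 X140.506 Y41.733
M3 S745
G01 X62.519 Y181.341 F1535
G01 X197.906 Y79.069 F1535
G01 X136.256 Y55.473 F1535
M5
G0 X209.954 Y209.920
M3 S237
G01 X223.121 Y167.169 F2221
G01 X180.370 Y154.002 F2221
G01 X167.203 Y196.753 F2221
G01 X209.954 Y209.920 F2221
M5
G0 X0.000 Y0.000

Since the viewBox matches the mm dimensions, user units are millimetres directly. The only transform is the Y-flip y_m = 218.158 − y_svg.

Shape 1 is a open polyline drawn with `<path>`. Its stroke #ff00ff means cut at S745, F1535. After flipping Y the toolpath is (140.506,41.733) → (62.519,181.341) → (197.906,79.069) → (136.256,55.473).

Shape 2 is a regular polygon drawn with `<polygon>`. Its stroke #ff0000 means engrave at S237, F2221. After flipping Y the toolpath is (209.954,209.920) → (223.121,167.169) → (180.370,154.002) → (167.203,196.753) → (209.954,209.920), returning to the start.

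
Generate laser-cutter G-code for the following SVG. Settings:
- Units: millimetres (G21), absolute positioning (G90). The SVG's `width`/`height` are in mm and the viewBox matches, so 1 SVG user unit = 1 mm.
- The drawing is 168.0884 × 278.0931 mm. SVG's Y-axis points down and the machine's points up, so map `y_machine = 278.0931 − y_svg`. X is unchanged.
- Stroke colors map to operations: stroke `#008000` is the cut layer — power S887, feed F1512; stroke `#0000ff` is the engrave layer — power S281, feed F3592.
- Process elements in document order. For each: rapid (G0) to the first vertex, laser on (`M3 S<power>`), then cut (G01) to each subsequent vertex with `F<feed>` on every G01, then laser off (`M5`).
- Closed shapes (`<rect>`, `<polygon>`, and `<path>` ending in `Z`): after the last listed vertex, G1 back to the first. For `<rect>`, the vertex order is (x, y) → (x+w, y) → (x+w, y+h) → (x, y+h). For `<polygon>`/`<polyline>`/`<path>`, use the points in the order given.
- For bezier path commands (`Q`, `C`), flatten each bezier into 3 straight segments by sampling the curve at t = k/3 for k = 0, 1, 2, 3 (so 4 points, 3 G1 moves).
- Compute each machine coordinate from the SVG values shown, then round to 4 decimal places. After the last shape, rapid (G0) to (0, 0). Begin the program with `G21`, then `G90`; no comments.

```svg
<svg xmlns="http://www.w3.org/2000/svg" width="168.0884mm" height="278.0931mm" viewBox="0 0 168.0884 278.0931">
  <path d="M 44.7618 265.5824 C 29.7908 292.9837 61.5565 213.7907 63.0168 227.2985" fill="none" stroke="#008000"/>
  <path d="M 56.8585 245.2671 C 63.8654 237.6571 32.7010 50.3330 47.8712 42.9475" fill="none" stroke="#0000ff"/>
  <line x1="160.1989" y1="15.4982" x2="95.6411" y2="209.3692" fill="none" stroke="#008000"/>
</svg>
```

G21
G90
G0 X44.7618 Y12.5107
M3 S887
G01 X42.5163 Y13.2595 F1512
G01 X54.3081 Y40.7834 F1512
G01 X63.0168 Y50.7946 F1512
M5
G0 X56.8585 Y32.8260
M3 S281
G01 X54.2715 Y87.0202 F3592
G01 X45.0160 Y181.1010 F3592
G01 X47.8712 Y235.1456 F3592
M5
G0 X160.1989 Y262.5949
M3 S887
G01 X95.6411 Y68.7239 F1512
M5
G0 X0.0000 Y0.0000

viewBox `0 0 168.0884 278.0931` with mm width/height → 1 unit = 1 mm. Flip: y_m = 278.0931 − y_svg.

**Shape 1** — `<path>` cubic bezier, stroke `#008000` → cut (S887, F1512). Control points (SVG): P0=(44.7618,265.5824), P1=(29.7908,292.9837), P2=(61.5565,213.7907), P3=(63.0168,227.2985); sampled at t=k/3. Machine vertices: (44.7618,12.5107) → (42.5163,13.2595) → (54.3081,40.7834) → (63.0168,50.7946). Open path.

**Shape 2** — `<path>` cubic bezier, stroke `#0000ff` → engrave (S281, F3592). Control points (SVG): P0=(56.8585,245.2671), P1=(63.8654,237.6571), P2=(32.7010,50.3330), P3=(47.8712,42.9475); sampled at t=k/3. Machine vertices: (56.8585,32.8260) → (54.2715,87.0202) → (45.0160,181.1010) → (47.8712,235.1456). Open path.

**Shape 3** — `<line>` line segment, stroke `#008000` → cut (S887, F1512). Machine vertices: (160.1989,262.5949) → (95.6411,68.7239). Open path.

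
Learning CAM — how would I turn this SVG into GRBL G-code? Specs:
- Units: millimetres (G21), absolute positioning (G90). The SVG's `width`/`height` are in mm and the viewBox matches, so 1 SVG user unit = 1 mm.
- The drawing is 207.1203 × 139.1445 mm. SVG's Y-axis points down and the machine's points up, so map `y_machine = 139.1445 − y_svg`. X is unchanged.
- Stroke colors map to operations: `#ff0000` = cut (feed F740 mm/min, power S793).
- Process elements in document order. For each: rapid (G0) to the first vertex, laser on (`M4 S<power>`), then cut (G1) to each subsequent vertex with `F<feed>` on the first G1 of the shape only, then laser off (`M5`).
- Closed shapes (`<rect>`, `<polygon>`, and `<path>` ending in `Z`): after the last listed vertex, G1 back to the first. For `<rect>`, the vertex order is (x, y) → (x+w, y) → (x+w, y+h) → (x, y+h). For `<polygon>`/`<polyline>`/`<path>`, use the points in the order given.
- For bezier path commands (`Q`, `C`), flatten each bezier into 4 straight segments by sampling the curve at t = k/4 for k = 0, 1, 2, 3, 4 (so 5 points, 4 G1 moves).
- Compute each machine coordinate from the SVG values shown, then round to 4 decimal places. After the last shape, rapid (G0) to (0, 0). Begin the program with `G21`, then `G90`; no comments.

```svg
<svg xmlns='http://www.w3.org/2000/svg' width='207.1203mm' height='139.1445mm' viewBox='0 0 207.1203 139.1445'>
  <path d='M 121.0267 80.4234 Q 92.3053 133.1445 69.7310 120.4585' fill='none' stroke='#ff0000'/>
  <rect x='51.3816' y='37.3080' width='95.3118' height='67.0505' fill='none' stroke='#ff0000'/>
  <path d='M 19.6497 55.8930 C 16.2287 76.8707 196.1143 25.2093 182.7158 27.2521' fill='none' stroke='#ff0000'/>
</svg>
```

G21
G90
G0 X121.0267 Y58.7211
M4 S793
G1 X107.0502 Y36.4485 F740
G1 X93.8421 Y22.3518
G1 X81.4023 Y16.4309
G1 X69.7310 Y18.6860
M5
G0 X51.3816 Y101.8365
M4 S793
G1 X146.6934 Y101.8365 F740
G1 X146.6934 Y34.7860
G1 X51.3816 Y34.7860
G1 X51.3816 Y101.8365
M5
G0 X19.6497 Y83.2515
M4 S793
G1 X45.5697 Y79.1639 F740
G1 X104.9243 Y90.4714
G1 X162.4081 Y105.3291
G1 X182.7158 Y111.8924
M5
G0 X0.0000 Y0.0000

Since the viewBox matches the mm dimensions, user units are millimetres directly. The only transform is the Y-flip y_m = 139.1445 − y_svg.

Shape 1 is a quadratic bezier drawn with `<path>`. Its stroke #ff0000 means cut at S793, F740. After flipping Y the toolpath is (121.0267,58.7211) → (107.0502,36.4485) → (93.8421,22.3518) → (81.4023,16.4309) → (69.7310,18.6860).

Shape 2 is a rectangle drawn with `<rect>`. Its stroke #ff0000 means cut at S793, F740. After flipping Y the toolpath is (51.3816,101.8365) → (146.6934,101.8365) → (146.6934,34.7860) → (51.3816,34.7860) → (51.3816,101.8365), returning to the start.

Shape 3 is a cubic bezier drawn with `<path>`. Its stroke #ff0000 means cut at S793, F740. After flipping Y the toolpath is (19.6497,83.2515) → (45.5697,79.1639) → (104.9243,90.4714) → (162.4081,105.3291) → (182.7158,111.8924).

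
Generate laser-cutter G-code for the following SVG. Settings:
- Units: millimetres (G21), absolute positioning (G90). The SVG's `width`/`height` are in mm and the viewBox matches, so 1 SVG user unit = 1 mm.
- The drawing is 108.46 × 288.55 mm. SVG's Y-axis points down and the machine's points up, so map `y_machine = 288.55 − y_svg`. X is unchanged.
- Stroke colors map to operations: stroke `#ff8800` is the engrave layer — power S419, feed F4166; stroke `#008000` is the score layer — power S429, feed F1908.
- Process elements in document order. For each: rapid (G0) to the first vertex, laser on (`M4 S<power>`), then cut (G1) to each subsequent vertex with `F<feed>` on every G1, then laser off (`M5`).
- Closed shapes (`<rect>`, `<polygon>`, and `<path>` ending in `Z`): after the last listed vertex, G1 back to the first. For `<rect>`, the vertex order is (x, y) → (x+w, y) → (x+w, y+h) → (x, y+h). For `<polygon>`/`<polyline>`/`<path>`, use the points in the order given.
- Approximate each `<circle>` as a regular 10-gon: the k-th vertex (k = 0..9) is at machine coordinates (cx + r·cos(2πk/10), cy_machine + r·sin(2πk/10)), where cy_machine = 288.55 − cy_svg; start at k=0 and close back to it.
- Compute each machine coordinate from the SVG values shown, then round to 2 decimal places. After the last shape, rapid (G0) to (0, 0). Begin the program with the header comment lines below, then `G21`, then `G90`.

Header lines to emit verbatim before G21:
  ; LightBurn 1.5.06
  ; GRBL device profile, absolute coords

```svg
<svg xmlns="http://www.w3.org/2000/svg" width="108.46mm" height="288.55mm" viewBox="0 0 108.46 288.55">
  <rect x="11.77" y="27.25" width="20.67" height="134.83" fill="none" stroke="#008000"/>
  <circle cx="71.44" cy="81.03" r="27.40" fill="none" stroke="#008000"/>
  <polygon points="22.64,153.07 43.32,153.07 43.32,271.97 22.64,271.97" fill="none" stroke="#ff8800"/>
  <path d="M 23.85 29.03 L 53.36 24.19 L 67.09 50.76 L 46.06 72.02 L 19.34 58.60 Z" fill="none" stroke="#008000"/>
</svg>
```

1 u = 1 mm; y_m = 288.55 − y.

[1] `<rect>` rectangle, #008000→score S429 F1908: (11.77,261.30) → (32.44,261.30) → (32.44,126.47) → (11.77,126.47) → (11.77,261.30) (closed)

[2] `<circle>` circle, #008000→score S429 F1908: (98.84,207.52) → (93.61,223.63) → (79.91,233.58) → (62.97,233.58) → (49.27,223.63) → (44.04,207.52) → (49.27,191.41) → (62.97,181.46) → (79.91,181.46) → (93.61,191.41) → (98.84,207.52) (closed)

[3] `<polygon>` rectangle, #ff8800→engrave S419 F4166: (22.64,135.48) → (43.32,135.48) → (43.32,16.58) → (22.64,16.58) → (22.64,135.48) (closed)

[4] `<path>` regular polygon, #008000→score S429 F1908: (23.85,259.52) → (53.36,264.36) → (67.09,237.79) → (46.06,216.53) → (19.34,229.95) → (23.85,259.52) (closed)

; LightBurn 1.5.06
; GRBL device profile, absolute coords
G21
G90
G0 X11.77 Y261.30
M4 S429
G1 X32.44 Y261.30 F1908
G1 X32.44 Y126.47 F1908
G1 X11.77 Y126.47 F1908
G1 X11.77 Y261.30 F1908
M5
G0 X98.84 Y207.52
M4 S429
G1 X93.61 Y223.63 F1908
G1 X79.91 Y233.58 F1908
G1 X62.97 Y233.58 F1908
G1 X49.27 Y223.63 F1908
G1 X44.04 Y207.52 F1908
G1 X49.27 Y191.41 F1908
G1 X62.97 Y181.46 F1908
G1 X79.91 Y181.46 F1908
G1 X93.61 Y191.41 F1908
G1 X98.84 Y207.52 F1908
M5
G0 X22.64 Y135.48
M4 S419
G1 X43.32 Y135.48 F4166
G1 X43.32 Y16.58 F4166
G1 X22.64 Y16.58 F4166
G1 X22.64 Y135.48 F4166
M5
G0 X23.85 Y259.52
M4 S429
G1 X53.36 Y264.36 F1908
G1 X67.09 Y237.79 F1908
G1 X46.06 Y216.53 F1908
G1 X19.34 Y229.95 F1908
G1 X23.85 Y259.52 F1908
M5
G0 X0.00 Y0.00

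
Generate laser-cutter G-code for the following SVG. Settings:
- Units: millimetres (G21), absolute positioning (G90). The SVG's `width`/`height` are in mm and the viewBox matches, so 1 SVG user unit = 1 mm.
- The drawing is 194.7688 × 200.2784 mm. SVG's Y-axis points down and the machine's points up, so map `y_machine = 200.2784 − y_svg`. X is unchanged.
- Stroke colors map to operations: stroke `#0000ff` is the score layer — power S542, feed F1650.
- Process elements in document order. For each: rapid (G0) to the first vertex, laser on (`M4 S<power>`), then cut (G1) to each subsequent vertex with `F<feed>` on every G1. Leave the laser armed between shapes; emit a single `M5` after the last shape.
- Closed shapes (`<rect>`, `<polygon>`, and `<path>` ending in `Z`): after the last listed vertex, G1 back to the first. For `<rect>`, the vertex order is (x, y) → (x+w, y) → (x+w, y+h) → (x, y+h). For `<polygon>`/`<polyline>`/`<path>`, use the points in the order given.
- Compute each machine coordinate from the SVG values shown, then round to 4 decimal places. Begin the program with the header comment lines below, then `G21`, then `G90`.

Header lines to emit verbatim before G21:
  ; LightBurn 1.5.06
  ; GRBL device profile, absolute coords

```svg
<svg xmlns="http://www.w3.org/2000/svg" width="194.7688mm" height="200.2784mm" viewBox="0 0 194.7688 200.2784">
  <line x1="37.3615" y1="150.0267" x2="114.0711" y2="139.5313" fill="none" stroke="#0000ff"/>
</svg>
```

1 u = 1 mm; y_m = 200.2784 − y.

[1] `<line>` line segment, #0000ff→score S542 F1650: (37.3615,50.2517) → (114.0711,60.7471)

; LightBurn 1.5.06
; GRBL device profile, absolute coords
G21
G90
G0 X37.3615 Y50.2517
M4 S542
G1 X114.0711 Y60.7471 F1650
M5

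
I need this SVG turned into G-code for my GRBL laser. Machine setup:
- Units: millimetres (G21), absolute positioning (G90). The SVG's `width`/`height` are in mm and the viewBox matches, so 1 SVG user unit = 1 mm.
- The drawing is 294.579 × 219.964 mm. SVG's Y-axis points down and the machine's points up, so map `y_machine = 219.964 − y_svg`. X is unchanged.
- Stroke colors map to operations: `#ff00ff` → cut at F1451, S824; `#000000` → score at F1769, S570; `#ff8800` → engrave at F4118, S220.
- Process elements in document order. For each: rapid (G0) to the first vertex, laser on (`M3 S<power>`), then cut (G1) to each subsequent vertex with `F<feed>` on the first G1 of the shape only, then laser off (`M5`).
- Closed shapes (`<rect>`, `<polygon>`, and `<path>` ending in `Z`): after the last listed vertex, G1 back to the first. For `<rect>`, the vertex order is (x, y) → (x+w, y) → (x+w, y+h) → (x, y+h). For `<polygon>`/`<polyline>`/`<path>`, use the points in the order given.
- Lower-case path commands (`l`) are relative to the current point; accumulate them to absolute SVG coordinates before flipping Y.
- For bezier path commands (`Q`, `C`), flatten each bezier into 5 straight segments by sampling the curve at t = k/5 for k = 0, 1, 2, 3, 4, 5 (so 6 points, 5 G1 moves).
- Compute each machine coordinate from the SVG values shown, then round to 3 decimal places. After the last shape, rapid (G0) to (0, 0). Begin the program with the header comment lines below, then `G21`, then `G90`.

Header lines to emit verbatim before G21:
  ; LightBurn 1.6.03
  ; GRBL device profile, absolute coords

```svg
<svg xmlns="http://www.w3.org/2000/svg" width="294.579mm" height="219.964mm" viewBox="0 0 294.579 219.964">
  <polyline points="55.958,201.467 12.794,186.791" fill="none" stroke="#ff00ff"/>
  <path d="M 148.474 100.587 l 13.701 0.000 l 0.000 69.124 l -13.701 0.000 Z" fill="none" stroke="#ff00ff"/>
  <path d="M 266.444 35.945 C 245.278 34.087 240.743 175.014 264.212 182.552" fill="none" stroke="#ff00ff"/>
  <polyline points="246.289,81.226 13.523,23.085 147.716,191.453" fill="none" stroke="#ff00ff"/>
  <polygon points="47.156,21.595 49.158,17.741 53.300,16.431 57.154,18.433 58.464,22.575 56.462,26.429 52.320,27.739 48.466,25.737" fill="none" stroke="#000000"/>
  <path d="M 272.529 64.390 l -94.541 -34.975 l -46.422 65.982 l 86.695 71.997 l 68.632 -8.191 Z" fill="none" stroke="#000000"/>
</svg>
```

; LightBurn 1.6.03
; GRBL device profile, absolute coords
G21
G90
G0 X55.958 Y18.497
M3 S824
G1 X12.794 Y33.173 F1451
M5
G0 X148.474 Y119.377
M3 S824
G1 X162.175 Y119.377 F1451
G1 X162.175 Y50.253
G1 X148.474 Y50.253
G1 X148.474 Y119.377
M5
G0 X266.444 Y184.019
M3 S824
G1 X255.831 Y170.209 F1451
G1 X249.756 Y135.387
G1 X248.763 Y92.809
G1 X253.400 Y55.732
G1 X264.212 Y37.412
M5
G0 X246.289 Y138.738
M3 S824
G1 X13.523 Y196.879 F1451
G1 X147.716 Y28.511
M5
G0 X47.156 Y198.369
M3 S570
G1 X49.158 Y202.223 F1769
G1 X53.300 Y203.533
G1 X57.154 Y201.531
G1 X58.464 Y197.389
G1 X56.462 Y193.535
G1 X52.320 Y192.225
G1 X48.466 Y194.227
G1 X47.156 Y198.369
M5
G0 X272.529 Y155.574
M3 S570
G1 X177.988 Y190.549 F1769
G1 X131.566 Y124.567
G1 X218.261 Y52.570
G1 X286.893 Y60.761
G1 X272.529 Y155.574
M5
G0 X0.000 Y0.000

Since the viewBox matches the mm dimensions, user units are millimetres directly. The only transform is the Y-flip y_m = 219.964 − y_svg.

Shape 1 is a line segment drawn with `<polyline>`. Its stroke #ff00ff means cut at S824, F1451. After flipping Y the toolpath is (55.958,18.497) → (12.794,33.173).

Shape 2 is a rectangle drawn with `<path>`. Its stroke #ff00ff means cut at S824, F1451. After flipping Y the toolpath is (148.474,119.377) → (162.175,119.377) → (162.175,50.253) → (148.474,50.253) → (148.474,119.377), returning to the start.

Shape 3 is a cubic bezier drawn with `<path>`. Its stroke #ff00ff means cut at S824, F1451. After flipping Y the toolpath is (266.444,184.019) → (255.831,170.209) → (249.756,135.387) → (248.763,92.809) → (253.400,55.732) → (264.212,37.412).

Shape 4 is a open polyline drawn with `<polyline>`. Its stroke #ff00ff means cut at S824, F1451. After flipping Y the toolpath is (246.289,138.738) → (13.523,196.879) → (147.716,28.511).

Shape 5 is a regular polygon drawn with `<polygon>`. Its stroke #000000 means score at S570, F1769. After flipping Y the toolpath is (47.156,198.369) → (49.158,202.223) → (53.300,203.533) → (57.154,201.531) → (58.464,197.389) → (56.462,193.535) → (52.320,192.225) → (48.466,194.227) → (47.156,198.369), returning to the start.

Shape 6 is a closed polygon drawn with `<path>`. Its stroke #000000 means score at S570, F1769. After flipping Y the toolpath is (272.529,155.574) → (177.988,190.549) → (131.566,124.567) → (218.261,52.570) → (286.893,60.761) → (272.529,155.574), returning to the start.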